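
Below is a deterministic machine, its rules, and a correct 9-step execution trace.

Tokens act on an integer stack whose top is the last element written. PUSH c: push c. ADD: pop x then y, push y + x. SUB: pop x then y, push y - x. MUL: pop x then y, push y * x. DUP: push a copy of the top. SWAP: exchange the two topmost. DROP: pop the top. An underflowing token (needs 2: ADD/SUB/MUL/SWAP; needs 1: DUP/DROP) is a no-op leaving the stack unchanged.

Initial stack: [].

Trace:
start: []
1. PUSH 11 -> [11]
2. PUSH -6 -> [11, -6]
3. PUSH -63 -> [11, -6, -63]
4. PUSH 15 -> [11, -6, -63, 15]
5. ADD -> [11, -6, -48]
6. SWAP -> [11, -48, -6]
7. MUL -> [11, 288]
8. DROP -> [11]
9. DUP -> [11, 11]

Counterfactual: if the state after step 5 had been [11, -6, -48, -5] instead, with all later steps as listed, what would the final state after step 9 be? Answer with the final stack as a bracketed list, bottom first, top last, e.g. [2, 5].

state after step 5 := [11, -6, -48, -5]
6. SWAP -> [11, -6, -5, -48]
7. MUL -> [11, -6, 240]
8. DROP -> [11, -6]
9. DUP -> [11, -6, -6]

[11, -6, -6]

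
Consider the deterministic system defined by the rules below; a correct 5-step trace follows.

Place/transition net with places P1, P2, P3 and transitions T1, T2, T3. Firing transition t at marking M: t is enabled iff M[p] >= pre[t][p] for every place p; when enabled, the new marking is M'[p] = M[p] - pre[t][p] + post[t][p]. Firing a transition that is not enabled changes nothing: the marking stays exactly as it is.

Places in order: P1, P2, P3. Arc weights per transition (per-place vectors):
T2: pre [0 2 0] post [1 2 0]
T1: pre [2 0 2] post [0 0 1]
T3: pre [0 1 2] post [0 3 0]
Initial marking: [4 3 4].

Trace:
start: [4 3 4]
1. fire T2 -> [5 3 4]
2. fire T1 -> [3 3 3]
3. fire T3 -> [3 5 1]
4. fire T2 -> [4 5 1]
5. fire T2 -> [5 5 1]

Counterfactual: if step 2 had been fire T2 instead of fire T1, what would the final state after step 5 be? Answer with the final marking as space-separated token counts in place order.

8 5 2

(re-executing from step 2 with the substitution; state before step 2: [5 3 4])
2. fire T2 -> [6 3 4]
3. fire T3 -> [6 5 2]
4. fire T2 -> [7 5 2]
5. fire T2 -> [8 5 2]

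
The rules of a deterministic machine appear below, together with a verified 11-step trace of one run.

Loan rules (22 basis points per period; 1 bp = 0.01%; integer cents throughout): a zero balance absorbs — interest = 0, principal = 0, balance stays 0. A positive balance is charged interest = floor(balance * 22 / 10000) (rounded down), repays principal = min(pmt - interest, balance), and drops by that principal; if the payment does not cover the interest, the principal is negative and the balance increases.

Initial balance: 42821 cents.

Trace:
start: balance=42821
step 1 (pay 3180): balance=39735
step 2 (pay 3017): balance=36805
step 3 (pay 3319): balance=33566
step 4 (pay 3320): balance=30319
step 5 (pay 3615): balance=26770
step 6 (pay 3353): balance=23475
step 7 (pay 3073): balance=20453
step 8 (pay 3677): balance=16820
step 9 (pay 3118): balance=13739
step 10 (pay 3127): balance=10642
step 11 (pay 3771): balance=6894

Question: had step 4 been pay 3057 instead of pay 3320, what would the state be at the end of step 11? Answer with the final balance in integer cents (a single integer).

(re-executing from step 4 with the substitution; state before step 4: balance=33566)
step 4 (pay 3057): balance=30582
step 5 (pay 3615): balance=27034
step 6 (pay 3353): balance=23740
step 7 (pay 3073): balance=20719
step 8 (pay 3677): balance=17087
step 9 (pay 3118): balance=14006
step 10 (pay 3127): balance=10909
step 11 (pay 3771): balance=7161

7161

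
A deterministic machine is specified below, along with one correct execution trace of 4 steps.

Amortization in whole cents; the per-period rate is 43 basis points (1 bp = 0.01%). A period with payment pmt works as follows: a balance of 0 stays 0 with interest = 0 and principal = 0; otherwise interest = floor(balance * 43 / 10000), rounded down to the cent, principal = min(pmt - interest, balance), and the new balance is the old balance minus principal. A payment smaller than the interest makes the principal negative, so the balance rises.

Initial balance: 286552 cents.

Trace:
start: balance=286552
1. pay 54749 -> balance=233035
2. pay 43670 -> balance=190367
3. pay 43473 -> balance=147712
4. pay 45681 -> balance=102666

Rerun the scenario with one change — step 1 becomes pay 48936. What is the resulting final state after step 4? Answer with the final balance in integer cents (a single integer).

108554

(re-executing from step 1 with the substitution; state before step 1: balance=286552)
1. pay 48936 -> balance=238848
2. pay 43670 -> balance=196205
3. pay 43473 -> balance=153575
4. pay 45681 -> balance=108554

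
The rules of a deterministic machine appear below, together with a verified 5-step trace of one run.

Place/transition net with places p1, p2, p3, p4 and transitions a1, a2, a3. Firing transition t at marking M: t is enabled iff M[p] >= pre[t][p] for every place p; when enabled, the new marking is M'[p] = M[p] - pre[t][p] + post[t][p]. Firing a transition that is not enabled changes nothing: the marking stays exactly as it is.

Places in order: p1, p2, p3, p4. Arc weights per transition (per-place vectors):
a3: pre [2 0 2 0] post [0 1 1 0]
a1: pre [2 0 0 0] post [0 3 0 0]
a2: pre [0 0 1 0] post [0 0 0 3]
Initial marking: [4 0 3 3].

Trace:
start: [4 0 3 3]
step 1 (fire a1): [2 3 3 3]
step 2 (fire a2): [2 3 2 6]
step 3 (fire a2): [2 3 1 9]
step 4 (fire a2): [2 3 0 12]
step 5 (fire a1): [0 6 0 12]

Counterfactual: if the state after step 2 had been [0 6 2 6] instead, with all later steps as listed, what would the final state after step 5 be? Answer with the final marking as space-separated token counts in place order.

0 6 0 12

state after step 2 := [0 6 2 6]
step 3 (fire a2): [0 6 1 9]
step 4 (fire a2): [0 6 0 12]
step 5 (fire a1): [0 6 0 12]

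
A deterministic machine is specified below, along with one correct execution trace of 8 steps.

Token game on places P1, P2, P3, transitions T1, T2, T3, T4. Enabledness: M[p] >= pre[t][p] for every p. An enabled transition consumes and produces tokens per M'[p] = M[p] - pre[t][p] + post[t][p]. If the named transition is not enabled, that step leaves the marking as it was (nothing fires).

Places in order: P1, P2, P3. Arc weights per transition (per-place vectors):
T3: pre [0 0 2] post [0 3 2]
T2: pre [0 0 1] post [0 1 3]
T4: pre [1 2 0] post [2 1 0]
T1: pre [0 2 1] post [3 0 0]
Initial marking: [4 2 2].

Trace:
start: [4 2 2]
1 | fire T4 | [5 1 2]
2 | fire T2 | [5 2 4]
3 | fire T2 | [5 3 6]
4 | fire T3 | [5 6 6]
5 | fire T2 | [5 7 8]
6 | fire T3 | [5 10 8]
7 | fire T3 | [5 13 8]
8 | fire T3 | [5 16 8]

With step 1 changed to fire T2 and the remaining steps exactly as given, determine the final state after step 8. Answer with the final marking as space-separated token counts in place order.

(re-executing from step 1 with the substitution; state before step 1: [4 2 2])
1 | fire T2 | [4 3 4]
2 | fire T2 | [4 4 6]
3 | fire T2 | [4 5 8]
4 | fire T3 | [4 8 8]
5 | fire T2 | [4 9 10]
6 | fire T3 | [4 12 10]
7 | fire T3 | [4 15 10]
8 | fire T3 | [4 18 10]

4 18 10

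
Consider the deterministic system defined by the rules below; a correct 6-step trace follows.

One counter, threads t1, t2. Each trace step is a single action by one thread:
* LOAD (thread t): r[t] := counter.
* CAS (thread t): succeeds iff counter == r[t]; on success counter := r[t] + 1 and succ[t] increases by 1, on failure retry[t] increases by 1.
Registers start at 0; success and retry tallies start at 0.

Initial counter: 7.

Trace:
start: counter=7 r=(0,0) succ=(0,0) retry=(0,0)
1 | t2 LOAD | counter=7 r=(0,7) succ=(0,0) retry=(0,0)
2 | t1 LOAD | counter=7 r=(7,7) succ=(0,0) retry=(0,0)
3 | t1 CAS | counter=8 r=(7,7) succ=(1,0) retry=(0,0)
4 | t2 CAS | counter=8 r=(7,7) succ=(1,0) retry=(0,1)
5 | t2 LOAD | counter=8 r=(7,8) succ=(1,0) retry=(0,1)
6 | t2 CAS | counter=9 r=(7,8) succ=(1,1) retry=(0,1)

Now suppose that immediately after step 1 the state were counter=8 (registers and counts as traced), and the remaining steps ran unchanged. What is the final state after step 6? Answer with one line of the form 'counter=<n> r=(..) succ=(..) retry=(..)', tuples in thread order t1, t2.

counter=10 r=(8,9) succ=(1,1) retry=(0,1)

state after step 1 := counter=8 r=(0,7) succ=(0,0) retry=(0,0)
2 | t1 LOAD | counter=8 r=(8,7) succ=(0,0) retry=(0,0)
3 | t1 CAS | counter=9 r=(8,7) succ=(1,0) retry=(0,0)
4 | t2 CAS | counter=9 r=(8,7) succ=(1,0) retry=(0,1)
5 | t2 LOAD | counter=9 r=(8,9) succ=(1,0) retry=(0,1)
6 | t2 CAS | counter=10 r=(8,9) succ=(1,1) retry=(0,1)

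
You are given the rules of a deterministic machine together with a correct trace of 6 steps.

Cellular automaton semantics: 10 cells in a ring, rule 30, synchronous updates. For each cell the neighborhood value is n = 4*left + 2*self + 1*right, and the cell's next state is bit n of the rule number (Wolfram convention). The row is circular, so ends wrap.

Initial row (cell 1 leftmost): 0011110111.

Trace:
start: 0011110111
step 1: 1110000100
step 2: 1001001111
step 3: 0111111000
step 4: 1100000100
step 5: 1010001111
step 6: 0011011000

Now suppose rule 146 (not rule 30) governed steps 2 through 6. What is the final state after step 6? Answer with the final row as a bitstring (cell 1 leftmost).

(re-executing steps 2..6 under rule 146; state before step 2: 1110000100)
step 2: 0101001011
step 3: 0000110000
step 4: 0001001000
step 5: 0010110100
step 6: 0100000010

0100000010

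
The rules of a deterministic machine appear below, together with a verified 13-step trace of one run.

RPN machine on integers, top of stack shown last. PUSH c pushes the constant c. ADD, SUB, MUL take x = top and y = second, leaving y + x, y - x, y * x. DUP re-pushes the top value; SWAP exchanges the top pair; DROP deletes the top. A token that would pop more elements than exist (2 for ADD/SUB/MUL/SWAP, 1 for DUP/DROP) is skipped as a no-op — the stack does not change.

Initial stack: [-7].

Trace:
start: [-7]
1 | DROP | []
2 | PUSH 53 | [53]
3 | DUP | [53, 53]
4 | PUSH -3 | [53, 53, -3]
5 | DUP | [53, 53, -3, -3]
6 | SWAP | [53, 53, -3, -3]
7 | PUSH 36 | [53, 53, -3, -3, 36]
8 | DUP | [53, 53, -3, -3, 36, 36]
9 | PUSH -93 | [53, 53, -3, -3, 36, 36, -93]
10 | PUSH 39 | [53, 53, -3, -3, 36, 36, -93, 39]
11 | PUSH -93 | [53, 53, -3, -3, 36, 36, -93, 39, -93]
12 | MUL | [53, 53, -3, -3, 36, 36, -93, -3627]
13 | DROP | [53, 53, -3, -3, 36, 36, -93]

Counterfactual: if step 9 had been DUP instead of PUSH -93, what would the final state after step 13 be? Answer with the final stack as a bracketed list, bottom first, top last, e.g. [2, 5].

[53, 53, -3, -3, 36, 36, 36]

(re-executing from step 9 with the substitution; state before step 9: [53, 53, -3, -3, 36, 36])
9 | DUP | [53, 53, -3, -3, 36, 36, 36]
10 | PUSH 39 | [53, 53, -3, -3, 36, 36, 36, 39]
11 | PUSH -93 | [53, 53, -3, -3, 36, 36, 36, 39, -93]
12 | MUL | [53, 53, -3, -3, 36, 36, 36, -3627]
13 | DROP | [53, 53, -3, -3, 36, 36, 36]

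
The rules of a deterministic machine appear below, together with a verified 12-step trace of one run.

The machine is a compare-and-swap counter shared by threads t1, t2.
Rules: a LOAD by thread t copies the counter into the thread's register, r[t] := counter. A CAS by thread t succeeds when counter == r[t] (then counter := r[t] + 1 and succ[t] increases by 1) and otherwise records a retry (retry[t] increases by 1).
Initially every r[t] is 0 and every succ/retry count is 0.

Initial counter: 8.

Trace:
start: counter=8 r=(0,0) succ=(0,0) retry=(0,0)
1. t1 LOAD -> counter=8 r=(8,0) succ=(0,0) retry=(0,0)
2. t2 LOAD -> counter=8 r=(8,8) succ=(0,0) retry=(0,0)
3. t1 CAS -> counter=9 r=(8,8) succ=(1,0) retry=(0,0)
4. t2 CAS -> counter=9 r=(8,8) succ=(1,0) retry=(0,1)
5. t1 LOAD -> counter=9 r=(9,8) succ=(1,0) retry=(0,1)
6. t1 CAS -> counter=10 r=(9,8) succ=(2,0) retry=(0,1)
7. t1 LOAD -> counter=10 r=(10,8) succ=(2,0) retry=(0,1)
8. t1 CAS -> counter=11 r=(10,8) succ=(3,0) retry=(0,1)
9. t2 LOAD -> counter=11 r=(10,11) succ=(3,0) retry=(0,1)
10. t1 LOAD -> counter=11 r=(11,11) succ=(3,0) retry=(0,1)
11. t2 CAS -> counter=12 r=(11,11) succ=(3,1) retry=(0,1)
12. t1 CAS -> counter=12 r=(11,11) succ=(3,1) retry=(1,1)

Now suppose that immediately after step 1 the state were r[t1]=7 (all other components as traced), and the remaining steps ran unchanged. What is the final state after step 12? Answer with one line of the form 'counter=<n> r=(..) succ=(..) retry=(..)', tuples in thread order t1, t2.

counter=12 r=(11,11) succ=(2,2) retry=(2,0)

state after step 1 := counter=8 r=(7,0) succ=(0,0) retry=(0,0)
2. t2 LOAD -> counter=8 r=(7,8) succ=(0,0) retry=(0,0)
3. t1 CAS -> counter=8 r=(7,8) succ=(0,0) retry=(1,0)
4. t2 CAS -> counter=9 r=(7,8) succ=(0,1) retry=(1,0)
5. t1 LOAD -> counter=9 r=(9,8) succ=(0,1) retry=(1,0)
6. t1 CAS -> counter=10 r=(9,8) succ=(1,1) retry=(1,0)
7. t1 LOAD -> counter=10 r=(10,8) succ=(1,1) retry=(1,0)
8. t1 CAS -> counter=11 r=(10,8) succ=(2,1) retry=(1,0)
9. t2 LOAD -> counter=11 r=(10,11) succ=(2,1) retry=(1,0)
10. t1 LOAD -> counter=11 r=(11,11) succ=(2,1) retry=(1,0)
11. t2 CAS -> counter=12 r=(11,11) succ=(2,2) retry=(1,0)
12. t1 CAS -> counter=12 r=(11,11) succ=(2,2) retry=(2,0)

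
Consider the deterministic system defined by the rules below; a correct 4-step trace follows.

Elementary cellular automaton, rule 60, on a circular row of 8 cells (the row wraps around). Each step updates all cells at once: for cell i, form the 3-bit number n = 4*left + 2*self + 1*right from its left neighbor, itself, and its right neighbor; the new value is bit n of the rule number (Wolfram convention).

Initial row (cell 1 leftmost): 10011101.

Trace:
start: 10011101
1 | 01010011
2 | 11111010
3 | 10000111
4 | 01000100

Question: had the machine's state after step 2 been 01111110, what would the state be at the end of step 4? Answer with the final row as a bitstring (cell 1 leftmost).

state after step 2 := 01111110
3 | 01000001
4 | 11100001

11100001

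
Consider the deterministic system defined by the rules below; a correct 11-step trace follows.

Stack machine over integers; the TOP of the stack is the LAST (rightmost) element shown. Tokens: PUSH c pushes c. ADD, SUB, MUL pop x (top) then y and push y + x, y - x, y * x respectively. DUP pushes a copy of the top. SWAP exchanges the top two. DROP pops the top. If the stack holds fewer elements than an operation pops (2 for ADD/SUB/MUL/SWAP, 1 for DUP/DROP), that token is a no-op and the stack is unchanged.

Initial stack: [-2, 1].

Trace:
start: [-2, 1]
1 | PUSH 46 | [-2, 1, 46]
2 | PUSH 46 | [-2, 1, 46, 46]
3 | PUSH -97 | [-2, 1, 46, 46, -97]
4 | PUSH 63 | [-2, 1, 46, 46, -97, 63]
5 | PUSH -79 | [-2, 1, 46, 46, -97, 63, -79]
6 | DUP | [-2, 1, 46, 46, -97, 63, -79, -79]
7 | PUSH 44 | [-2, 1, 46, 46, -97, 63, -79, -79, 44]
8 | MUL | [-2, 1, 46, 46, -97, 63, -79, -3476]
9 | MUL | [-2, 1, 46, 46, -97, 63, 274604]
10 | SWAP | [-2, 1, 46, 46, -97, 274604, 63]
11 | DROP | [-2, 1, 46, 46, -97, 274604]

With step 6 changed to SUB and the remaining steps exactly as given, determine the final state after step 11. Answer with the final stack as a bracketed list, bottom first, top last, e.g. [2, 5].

[-2, 1, 46, -606056]

(re-executing from step 6 with the substitution; state before step 6: [-2, 1, 46, 46, -97, 63, -79])
6 | SUB | [-2, 1, 46, 46, -97, 142]
7 | PUSH 44 | [-2, 1, 46, 46, -97, 142, 44]
8 | MUL | [-2, 1, 46, 46, -97, 6248]
9 | MUL | [-2, 1, 46, 46, -606056]
10 | SWAP | [-2, 1, 46, -606056, 46]
11 | DROP | [-2, 1, 46, -606056]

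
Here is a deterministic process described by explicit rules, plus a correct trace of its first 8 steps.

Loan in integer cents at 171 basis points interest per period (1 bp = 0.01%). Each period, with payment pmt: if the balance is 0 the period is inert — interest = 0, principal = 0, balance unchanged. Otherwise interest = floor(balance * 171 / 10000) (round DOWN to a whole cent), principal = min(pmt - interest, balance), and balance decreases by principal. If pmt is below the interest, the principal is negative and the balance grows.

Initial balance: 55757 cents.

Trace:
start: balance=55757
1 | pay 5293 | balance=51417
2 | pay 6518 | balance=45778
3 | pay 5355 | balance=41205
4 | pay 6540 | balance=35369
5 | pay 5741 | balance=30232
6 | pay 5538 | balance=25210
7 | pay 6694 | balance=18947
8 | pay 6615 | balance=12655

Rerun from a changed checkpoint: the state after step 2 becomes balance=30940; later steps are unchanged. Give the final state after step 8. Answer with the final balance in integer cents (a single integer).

state after step 2 := balance=30940
3 | pay 5355 | balance=26114
4 | pay 6540 | balance=20020
5 | pay 5741 | balance=14621
6 | pay 5538 | balance=9333
7 | pay 6694 | balance=2798
8 | pay 6615 | balance=0

0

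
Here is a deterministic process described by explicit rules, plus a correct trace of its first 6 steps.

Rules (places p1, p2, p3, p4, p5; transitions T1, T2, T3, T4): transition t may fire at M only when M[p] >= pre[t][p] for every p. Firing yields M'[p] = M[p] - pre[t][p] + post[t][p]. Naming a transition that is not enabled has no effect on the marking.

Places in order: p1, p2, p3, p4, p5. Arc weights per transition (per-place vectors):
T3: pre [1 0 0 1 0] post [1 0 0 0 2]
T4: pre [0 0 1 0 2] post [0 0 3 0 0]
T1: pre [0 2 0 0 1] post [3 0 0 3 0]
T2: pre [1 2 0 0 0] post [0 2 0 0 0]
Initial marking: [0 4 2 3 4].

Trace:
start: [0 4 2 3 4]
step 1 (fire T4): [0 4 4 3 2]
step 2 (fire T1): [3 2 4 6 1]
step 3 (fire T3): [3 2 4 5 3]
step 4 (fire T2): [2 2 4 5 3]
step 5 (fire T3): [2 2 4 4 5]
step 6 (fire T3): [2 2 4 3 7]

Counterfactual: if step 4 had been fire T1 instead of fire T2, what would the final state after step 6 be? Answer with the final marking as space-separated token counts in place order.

(re-executing from step 4 with the substitution; state before step 4: [3 2 4 5 3])
step 4 (fire T1): [6 0 4 8 2]
step 5 (fire T3): [6 0 4 7 4]
step 6 (fire T3): [6 0 4 6 6]

6 0 4 6 6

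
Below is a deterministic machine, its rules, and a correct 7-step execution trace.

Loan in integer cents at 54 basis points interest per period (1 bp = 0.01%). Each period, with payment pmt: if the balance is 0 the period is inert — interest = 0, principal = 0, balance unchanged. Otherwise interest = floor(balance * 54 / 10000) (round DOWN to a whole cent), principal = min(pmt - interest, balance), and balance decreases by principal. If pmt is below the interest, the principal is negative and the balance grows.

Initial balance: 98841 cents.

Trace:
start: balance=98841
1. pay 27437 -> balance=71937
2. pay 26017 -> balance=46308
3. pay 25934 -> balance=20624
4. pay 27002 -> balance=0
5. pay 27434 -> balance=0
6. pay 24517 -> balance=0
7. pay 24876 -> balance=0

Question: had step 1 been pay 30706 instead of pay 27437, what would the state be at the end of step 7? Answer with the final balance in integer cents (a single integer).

(re-executing from step 1 with the substitution; state before step 1: balance=98841)
1. pay 30706 -> balance=68668
2. pay 26017 -> balance=43021
3. pay 25934 -> balance=17319
4. pay 27002 -> balance=0
5. pay 27434 -> balance=0
6. pay 24517 -> balance=0
7. pay 24876 -> balance=0

0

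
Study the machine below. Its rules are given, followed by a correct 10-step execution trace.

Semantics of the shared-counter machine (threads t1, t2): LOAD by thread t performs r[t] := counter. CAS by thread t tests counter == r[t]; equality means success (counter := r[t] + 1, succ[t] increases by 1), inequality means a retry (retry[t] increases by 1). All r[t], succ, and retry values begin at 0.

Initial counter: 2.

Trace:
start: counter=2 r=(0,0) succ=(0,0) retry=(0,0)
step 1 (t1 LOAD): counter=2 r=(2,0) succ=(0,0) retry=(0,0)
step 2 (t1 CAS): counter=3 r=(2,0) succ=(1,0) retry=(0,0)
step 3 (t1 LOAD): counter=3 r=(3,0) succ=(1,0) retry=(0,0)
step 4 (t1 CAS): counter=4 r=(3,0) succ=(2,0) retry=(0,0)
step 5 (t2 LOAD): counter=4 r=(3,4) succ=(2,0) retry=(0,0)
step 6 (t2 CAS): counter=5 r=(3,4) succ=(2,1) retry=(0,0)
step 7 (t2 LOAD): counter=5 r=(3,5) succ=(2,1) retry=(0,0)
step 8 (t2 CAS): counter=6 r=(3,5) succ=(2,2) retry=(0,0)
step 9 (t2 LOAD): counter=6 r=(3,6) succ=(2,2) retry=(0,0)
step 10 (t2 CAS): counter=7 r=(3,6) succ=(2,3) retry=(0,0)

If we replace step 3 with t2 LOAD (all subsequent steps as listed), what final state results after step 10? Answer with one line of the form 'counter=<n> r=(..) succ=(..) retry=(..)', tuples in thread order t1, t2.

counter=6 r=(2,5) succ=(1,3) retry=(1,0)

(re-executing from step 3 with the substitution; state before step 3: counter=3 r=(2,0) succ=(1,0) retry=(0,0))
step 3 (t2 LOAD): counter=3 r=(2,3) succ=(1,0) retry=(0,0)
step 4 (t1 CAS): counter=3 r=(2,3) succ=(1,0) retry=(1,0)
step 5 (t2 LOAD): counter=3 r=(2,3) succ=(1,0) retry=(1,0)
step 6 (t2 CAS): counter=4 r=(2,3) succ=(1,1) retry=(1,0)
step 7 (t2 LOAD): counter=4 r=(2,4) succ=(1,1) retry=(1,0)
step 8 (t2 CAS): counter=5 r=(2,4) succ=(1,2) retry=(1,0)
step 9 (t2 LOAD): counter=5 r=(2,5) succ=(1,2) retry=(1,0)
step 10 (t2 CAS): counter=6 r=(2,5) succ=(1,3) retry=(1,0)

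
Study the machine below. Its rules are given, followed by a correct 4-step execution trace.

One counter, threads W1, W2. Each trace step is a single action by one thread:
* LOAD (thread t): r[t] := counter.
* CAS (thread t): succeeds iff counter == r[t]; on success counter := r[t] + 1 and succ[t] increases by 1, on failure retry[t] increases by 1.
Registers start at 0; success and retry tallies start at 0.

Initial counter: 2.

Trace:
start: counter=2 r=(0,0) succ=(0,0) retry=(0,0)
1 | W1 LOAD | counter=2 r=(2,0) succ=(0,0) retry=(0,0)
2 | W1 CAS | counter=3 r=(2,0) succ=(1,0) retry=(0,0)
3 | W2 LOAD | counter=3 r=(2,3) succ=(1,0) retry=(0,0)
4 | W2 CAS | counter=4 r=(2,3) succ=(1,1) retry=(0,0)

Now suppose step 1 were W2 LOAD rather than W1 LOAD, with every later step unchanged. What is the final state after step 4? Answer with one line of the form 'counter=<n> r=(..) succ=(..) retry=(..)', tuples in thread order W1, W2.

counter=3 r=(0,2) succ=(0,1) retry=(1,0)

(re-executing from step 1 with the substitution; state before step 1: counter=2 r=(0,0) succ=(0,0) retry=(0,0))
1 | W2 LOAD | counter=2 r=(0,2) succ=(0,0) retry=(0,0)
2 | W1 CAS | counter=2 r=(0,2) succ=(0,0) retry=(1,0)
3 | W2 LOAD | counter=2 r=(0,2) succ=(0,0) retry=(1,0)
4 | W2 CAS | counter=3 r=(0,2) succ=(0,1) retry=(1,0)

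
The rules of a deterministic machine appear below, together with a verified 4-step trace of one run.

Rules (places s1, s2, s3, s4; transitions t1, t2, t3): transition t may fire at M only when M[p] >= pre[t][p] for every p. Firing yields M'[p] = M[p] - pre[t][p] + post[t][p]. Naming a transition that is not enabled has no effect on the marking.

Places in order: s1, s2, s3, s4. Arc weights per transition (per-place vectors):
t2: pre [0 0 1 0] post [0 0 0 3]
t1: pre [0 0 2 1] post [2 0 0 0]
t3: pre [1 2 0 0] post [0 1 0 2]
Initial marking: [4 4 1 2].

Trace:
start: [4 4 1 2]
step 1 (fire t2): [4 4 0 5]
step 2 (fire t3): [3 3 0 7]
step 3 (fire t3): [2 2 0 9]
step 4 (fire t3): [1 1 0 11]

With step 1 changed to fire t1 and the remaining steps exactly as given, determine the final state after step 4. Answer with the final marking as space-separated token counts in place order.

(re-executing from step 1 with the substitution; state before step 1: [4 4 1 2])
step 1 (fire t1): [4 4 1 2]
step 2 (fire t3): [3 3 1 4]
step 3 (fire t3): [2 2 1 6]
step 4 (fire t3): [1 1 1 8]

1 1 1 8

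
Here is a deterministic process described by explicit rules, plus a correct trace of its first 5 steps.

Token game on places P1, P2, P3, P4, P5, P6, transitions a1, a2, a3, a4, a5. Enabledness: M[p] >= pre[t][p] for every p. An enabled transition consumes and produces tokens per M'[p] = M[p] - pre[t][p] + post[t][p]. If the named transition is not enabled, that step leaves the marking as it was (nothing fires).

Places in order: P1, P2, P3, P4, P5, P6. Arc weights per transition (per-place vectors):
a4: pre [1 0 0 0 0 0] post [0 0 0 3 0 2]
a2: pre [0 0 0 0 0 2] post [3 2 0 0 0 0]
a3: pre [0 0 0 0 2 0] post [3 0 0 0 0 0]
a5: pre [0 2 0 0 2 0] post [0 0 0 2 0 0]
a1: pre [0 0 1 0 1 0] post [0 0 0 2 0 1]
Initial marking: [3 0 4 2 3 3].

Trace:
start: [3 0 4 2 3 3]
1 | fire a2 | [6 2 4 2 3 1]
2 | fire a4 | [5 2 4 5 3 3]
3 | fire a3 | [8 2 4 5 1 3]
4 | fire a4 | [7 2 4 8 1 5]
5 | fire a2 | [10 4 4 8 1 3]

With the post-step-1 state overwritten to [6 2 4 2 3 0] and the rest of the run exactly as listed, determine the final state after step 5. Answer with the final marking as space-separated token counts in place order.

state after step 1 := [6 2 4 2 3 0]
2 | fire a4 | [5 2 4 5 3 2]
3 | fire a3 | [8 2 4 5 1 2]
4 | fire a4 | [7 2 4 8 1 4]
5 | fire a2 | [10 4 4 8 1 2]

10 4 4 8 1 2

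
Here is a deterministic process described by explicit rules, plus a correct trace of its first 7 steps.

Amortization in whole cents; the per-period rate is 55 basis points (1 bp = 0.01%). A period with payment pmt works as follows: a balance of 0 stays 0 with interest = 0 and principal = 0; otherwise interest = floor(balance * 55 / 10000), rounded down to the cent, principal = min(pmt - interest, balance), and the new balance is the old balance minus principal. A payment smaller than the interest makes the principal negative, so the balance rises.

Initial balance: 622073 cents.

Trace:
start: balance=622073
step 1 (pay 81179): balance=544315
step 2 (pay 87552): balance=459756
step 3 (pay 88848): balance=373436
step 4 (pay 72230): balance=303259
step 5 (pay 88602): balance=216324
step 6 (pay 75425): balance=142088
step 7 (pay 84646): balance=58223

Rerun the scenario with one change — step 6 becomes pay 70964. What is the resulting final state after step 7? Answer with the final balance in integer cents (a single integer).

62709

(re-executing from step 6 with the substitution; state before step 6: balance=216324)
step 6 (pay 70964): balance=146549
step 7 (pay 84646): balance=62709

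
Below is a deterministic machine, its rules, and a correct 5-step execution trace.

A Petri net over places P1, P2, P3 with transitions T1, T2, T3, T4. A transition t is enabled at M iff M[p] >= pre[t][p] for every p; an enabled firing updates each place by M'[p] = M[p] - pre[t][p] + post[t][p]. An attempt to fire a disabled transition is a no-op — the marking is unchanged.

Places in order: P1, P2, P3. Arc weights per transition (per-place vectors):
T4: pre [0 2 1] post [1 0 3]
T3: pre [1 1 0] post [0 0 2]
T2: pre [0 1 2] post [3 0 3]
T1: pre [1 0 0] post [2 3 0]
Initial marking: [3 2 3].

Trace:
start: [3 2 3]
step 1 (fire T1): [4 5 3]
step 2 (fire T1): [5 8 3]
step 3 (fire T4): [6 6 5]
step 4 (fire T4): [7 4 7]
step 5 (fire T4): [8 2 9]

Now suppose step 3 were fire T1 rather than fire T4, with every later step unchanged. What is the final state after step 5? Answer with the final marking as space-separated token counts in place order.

8 7 7

(re-executing from step 3 with the substitution; state before step 3: [5 8 3])
step 3 (fire T1): [6 11 3]
step 4 (fire T4): [7 9 5]
step 5 (fire T4): [8 7 7]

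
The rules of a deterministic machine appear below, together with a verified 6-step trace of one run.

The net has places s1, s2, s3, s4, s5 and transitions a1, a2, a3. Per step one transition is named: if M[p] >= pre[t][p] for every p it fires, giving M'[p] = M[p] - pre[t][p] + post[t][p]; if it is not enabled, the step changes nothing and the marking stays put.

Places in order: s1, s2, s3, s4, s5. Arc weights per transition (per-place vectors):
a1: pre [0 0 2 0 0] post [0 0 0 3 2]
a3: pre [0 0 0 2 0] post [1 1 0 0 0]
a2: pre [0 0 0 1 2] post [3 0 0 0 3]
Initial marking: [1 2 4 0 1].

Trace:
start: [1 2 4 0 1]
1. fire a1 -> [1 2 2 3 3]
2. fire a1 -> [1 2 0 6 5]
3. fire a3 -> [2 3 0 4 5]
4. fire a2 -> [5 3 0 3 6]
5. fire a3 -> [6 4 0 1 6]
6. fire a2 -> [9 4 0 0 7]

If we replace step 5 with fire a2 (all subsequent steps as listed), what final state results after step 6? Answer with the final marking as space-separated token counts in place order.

(re-executing from step 5 with the substitution; state before step 5: [5 3 0 3 6])
5. fire a2 -> [8 3 0 2 7]
6. fire a2 -> [11 3 0 1 8]

11 3 0 1 8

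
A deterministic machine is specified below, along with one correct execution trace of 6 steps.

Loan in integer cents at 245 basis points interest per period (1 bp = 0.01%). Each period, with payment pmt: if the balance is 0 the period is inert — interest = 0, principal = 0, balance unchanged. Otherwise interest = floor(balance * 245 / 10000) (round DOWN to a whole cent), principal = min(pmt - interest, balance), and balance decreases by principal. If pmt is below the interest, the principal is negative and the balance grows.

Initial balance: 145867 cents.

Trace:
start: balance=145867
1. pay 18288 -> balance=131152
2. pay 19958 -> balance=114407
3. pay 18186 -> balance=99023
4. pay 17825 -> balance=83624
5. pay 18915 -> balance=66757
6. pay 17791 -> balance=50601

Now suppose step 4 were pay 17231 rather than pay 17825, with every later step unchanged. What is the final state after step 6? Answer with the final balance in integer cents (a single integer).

51225

(re-executing from step 4 with the substitution; state before step 4: balance=99023)
4. pay 17231 -> balance=84218
5. pay 18915 -> balance=67366
6. pay 17791 -> balance=51225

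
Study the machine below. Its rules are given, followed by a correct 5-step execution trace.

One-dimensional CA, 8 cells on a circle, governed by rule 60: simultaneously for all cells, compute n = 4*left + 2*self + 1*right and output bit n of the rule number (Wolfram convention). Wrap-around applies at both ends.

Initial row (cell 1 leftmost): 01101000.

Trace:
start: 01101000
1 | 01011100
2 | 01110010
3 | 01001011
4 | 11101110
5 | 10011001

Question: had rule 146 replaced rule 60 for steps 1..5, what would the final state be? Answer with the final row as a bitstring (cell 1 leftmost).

10110100

(re-executing steps 1..5 under rule 146; state before step 1: 01101000)
1 | 10000100
2 | 01001011
3 | 00110000
4 | 01001000
5 | 10110100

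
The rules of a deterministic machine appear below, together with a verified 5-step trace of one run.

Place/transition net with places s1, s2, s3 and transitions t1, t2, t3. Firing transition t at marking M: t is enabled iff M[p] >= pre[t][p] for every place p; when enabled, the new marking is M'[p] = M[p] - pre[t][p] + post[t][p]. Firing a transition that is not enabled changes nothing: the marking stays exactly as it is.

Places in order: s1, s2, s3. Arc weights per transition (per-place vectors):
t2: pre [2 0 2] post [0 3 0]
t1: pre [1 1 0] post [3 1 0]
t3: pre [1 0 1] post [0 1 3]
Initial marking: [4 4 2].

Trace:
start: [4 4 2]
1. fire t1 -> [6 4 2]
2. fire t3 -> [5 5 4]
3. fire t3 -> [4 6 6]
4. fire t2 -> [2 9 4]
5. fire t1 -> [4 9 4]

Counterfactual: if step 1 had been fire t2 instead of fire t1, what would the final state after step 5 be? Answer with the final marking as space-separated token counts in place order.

(re-executing from step 1 with the substitution; state before step 1: [4 4 2])
1. fire t2 -> [2 7 0]
2. fire t3 -> [2 7 0]
3. fire t3 -> [2 7 0]
4. fire t2 -> [2 7 0]
5. fire t1 -> [4 7 0]

4 7 0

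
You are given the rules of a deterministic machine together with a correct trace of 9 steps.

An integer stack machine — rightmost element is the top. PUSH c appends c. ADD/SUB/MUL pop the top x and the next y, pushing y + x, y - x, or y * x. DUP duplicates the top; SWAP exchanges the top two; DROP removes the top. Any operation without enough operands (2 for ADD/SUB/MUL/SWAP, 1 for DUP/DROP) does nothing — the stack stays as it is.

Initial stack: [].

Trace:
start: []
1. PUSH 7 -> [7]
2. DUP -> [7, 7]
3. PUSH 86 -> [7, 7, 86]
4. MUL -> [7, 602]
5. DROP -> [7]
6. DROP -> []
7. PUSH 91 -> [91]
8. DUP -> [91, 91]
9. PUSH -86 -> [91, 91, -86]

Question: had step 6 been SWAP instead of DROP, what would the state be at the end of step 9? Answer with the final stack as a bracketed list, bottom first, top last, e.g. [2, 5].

(re-executing from step 6 with the substitution; state before step 6: [7])
6. SWAP -> [7]
7. PUSH 91 -> [7, 91]
8. DUP -> [7, 91, 91]
9. PUSH -86 -> [7, 91, 91, -86]

[7, 91, 91, -86]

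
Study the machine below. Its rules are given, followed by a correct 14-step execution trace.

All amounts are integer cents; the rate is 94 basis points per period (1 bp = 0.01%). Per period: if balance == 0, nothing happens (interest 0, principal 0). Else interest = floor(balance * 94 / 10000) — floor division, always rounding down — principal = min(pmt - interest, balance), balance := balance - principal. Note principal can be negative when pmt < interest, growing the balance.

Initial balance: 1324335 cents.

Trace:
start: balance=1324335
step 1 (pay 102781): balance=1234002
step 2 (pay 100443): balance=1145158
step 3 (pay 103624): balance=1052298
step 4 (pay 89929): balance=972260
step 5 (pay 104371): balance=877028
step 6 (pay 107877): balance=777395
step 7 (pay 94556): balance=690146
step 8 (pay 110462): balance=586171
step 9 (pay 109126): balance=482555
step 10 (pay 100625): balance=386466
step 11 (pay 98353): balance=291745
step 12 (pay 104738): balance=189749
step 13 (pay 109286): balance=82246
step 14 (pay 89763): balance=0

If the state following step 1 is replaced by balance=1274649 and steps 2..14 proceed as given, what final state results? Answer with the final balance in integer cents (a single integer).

state after step 1 := balance=1274649
step 2 (pay 100443): balance=1186187
step 3 (pay 103624): balance=1093713
step 4 (pay 89929): balance=1014064
step 5 (pay 104371): balance=919225
step 6 (pay 107877): balance=819988
step 7 (pay 94556): balance=733139
step 8 (pay 110462): balance=629568
step 9 (pay 109126): balance=526359
step 10 (pay 100625): balance=430681
step 11 (pay 98353): balance=336376
step 12 (pay 104738): balance=234799
step 13 (pay 109286): balance=127720
step 14 (pay 89763): balance=39157

39157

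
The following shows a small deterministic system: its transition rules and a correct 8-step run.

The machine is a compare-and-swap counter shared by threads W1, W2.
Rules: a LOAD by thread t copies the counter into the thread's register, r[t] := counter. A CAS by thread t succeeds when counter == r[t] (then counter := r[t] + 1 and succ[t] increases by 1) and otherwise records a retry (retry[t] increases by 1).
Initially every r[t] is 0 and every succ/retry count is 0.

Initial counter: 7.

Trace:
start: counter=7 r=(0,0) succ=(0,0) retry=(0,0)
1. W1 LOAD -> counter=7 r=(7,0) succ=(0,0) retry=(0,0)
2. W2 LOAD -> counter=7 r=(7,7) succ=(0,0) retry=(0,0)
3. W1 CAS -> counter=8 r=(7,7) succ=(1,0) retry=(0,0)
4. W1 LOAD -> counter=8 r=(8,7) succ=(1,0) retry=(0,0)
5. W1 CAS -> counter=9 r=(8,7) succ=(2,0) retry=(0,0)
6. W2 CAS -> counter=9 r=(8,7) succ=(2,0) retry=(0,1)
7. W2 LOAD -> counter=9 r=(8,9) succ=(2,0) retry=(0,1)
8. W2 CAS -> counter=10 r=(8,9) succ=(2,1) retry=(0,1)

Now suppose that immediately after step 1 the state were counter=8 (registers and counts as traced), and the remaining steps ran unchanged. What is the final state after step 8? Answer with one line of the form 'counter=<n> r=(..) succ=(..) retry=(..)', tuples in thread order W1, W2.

counter=10 r=(8,9) succ=(1,1) retry=(1,1)

state after step 1 := counter=8 r=(7,0) succ=(0,0) retry=(0,0)
2. W2 LOAD -> counter=8 r=(7,8) succ=(0,0) retry=(0,0)
3. W1 CAS -> counter=8 r=(7,8) succ=(0,0) retry=(1,0)
4. W1 LOAD -> counter=8 r=(8,8) succ=(0,0) retry=(1,0)
5. W1 CAS -> counter=9 r=(8,8) succ=(1,0) retry=(1,0)
6. W2 CAS -> counter=9 r=(8,8) succ=(1,0) retry=(1,1)
7. W2 LOAD -> counter=9 r=(8,9) succ=(1,0) retry=(1,1)
8. W2 CAS -> counter=10 r=(8,9) succ=(1,1) retry=(1,1)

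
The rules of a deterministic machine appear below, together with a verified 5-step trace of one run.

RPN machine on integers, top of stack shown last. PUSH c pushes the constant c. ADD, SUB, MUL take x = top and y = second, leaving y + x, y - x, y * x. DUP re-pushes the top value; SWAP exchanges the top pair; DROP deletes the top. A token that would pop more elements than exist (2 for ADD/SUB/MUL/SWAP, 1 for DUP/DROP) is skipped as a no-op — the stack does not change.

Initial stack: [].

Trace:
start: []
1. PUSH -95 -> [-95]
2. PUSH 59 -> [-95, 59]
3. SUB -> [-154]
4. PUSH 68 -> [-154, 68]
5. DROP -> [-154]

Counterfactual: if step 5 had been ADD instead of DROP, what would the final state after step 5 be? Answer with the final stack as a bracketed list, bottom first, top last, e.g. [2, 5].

(re-executing from step 5 with the substitution; state before step 5: [-154, 68])
5. ADD -> [-86]

[-86]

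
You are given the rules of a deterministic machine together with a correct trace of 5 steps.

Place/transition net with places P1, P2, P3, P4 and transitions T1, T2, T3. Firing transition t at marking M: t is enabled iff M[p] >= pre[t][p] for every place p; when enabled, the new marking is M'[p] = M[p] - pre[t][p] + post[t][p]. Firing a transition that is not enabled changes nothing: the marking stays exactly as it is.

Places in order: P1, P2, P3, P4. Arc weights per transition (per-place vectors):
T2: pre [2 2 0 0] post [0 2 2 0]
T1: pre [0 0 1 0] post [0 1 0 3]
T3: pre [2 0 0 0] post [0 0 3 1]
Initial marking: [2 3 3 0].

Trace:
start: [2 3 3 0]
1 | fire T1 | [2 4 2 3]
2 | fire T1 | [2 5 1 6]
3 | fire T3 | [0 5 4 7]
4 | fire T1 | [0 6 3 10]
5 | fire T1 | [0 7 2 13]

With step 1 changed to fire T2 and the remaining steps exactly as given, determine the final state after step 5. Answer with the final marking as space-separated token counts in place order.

0 6 2 9

(re-executing from step 1 with the substitution; state before step 1: [2 3 3 0])
1 | fire T2 | [0 3 5 0]
2 | fire T1 | [0 4 4 3]
3 | fire T3 | [0 4 4 3]
4 | fire T1 | [0 5 3 6]
5 | fire T1 | [0 6 2 9]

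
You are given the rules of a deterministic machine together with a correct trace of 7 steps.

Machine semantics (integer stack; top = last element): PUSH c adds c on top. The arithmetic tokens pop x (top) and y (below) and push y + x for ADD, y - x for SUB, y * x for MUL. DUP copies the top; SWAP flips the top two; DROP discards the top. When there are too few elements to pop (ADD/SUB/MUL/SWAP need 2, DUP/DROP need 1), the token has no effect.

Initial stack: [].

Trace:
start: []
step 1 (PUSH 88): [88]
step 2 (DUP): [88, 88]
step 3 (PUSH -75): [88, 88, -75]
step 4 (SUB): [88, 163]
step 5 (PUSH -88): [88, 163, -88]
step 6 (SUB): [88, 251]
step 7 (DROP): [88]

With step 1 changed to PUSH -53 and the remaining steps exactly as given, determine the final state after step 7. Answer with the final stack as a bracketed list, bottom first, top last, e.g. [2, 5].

(re-executing from step 1 with the substitution; state before step 1: [])
step 1 (PUSH -53): [-53]
step 2 (DUP): [-53, -53]
step 3 (PUSH -75): [-53, -53, -75]
step 4 (SUB): [-53, 22]
step 5 (PUSH -88): [-53, 22, -88]
step 6 (SUB): [-53, 110]
step 7 (DROP): [-53]

[-53]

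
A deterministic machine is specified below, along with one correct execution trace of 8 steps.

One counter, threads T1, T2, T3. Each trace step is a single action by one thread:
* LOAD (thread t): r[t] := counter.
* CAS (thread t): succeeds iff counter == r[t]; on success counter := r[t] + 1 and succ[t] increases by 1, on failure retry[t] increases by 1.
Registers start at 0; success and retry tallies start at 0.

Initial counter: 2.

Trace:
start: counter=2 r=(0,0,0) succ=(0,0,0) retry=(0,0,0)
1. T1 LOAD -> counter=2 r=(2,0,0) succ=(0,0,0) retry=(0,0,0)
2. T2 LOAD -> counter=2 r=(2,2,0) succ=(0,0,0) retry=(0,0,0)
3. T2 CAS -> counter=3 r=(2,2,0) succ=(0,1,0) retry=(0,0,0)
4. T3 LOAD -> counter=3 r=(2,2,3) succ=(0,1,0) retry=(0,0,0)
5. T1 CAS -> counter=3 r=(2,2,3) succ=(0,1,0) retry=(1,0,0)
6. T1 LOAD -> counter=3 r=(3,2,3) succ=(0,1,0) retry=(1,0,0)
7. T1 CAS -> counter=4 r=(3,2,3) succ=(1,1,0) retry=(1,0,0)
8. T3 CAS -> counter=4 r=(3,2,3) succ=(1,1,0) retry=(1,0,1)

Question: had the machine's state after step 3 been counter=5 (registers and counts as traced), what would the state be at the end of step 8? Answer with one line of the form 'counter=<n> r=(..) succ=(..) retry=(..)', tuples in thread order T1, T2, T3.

state after step 3 := counter=5 r=(2,2,0) succ=(0,1,0) retry=(0,0,0)
4. T3 LOAD -> counter=5 r=(2,2,5) succ=(0,1,0) retry=(0,0,0)
5. T1 CAS -> counter=5 r=(2,2,5) succ=(0,1,0) retry=(1,0,0)
6. T1 LOAD -> counter=5 r=(5,2,5) succ=(0,1,0) retry=(1,0,0)
7. T1 CAS -> counter=6 r=(5,2,5) succ=(1,1,0) retry=(1,0,0)
8. T3 CAS -> counter=6 r=(5,2,5) succ=(1,1,0) retry=(1,0,1)

counter=6 r=(5,2,5) succ=(1,1,0) retry=(1,0,1)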